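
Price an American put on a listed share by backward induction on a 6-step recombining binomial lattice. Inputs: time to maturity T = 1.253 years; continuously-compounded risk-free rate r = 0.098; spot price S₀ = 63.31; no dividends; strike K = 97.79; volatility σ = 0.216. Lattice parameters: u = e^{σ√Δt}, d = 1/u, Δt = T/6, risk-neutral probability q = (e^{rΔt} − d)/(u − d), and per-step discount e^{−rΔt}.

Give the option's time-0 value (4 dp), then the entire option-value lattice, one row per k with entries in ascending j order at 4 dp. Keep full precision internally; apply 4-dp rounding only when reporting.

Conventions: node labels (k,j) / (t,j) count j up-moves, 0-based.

Δt=0.20883  u=1.10374  d=0.90601  q=0.57991  discount=0.97974
step 6 (expiry): payoffs max(K−S,0) = 62.7744 55.1322 45.8221 34.4800 20.6625 3.8293 0.0000
k=5: (k=5,j=0): S=38.6483, K−S=59.1417, hold=57.1607 ⇒ V=59.1417 exercise | (k=5,j=1): S=47.0833, K−S=50.7067, hold=48.7257 ⇒ V=50.7067 exercise | (k=5,j=2): S=57.3593, K−S=40.4307, hold=38.4497 ⇒ V=40.4307 exercise | (k=5,j=3): S=69.8781, K−S=27.9119, hold=25.9310 ⇒ V=27.9119 exercise | (k=5,j=4): S=85.1290, K−S=12.6610, hold=10.6800 ⇒ V=12.6610 exercise | (k=5,j=5): S=103.7086, K−S=0.0000, hold=1.5761 ⇒ V=1.5761 continue
k=4: (k=4,j=0): S=42.6578, K−S=55.1322, hold=53.1512 ⇒ V=55.1322 exercise | (k=4,j=1): S=51.9679, K−S=45.8221, hold=43.8411 ⇒ V=45.8221 exercise | (k=4,j=2): S=63.3100, K−S=34.4800, hold=32.4990 ⇒ V=34.4800 exercise | (k=4,j=3): S=77.1275, K−S=20.6625, hold=18.6815 ⇒ V=20.6625 exercise | (k=4,j=4): S=93.9607, K−S=3.8293, hold=6.1065 ⇒ V=6.1065 continue
k=3: (k=3,j=0): S=47.0833, K−S=50.7067, hold=48.7257 ⇒ V=50.7067 exercise | (k=3,j=1): S=57.3593, K−S=40.4307, hold=38.4497 ⇒ V=40.4307 exercise | (k=3,j=2): S=69.8781, K−S=27.9119, hold=25.9310 ⇒ V=27.9119 exercise | (k=3,j=3): S=85.1290, K−S=12.6610, hold=11.9738 ⇒ V=12.6610 exercise
k=2: (k=2,j=0): S=51.9679, K−S=45.8221, hold=43.8411 ⇒ V=45.8221 exercise | (k=2,j=1): S=63.3100, K−S=34.4800, hold=32.4990 ⇒ V=34.4800 exercise | (k=2,j=2): S=77.1275, K−S=20.6625, hold=18.6815 ⇒ V=20.6625 exercise
k=1: (k=1,j=0): S=57.3593, K−S=40.4307, hold=38.4497 ⇒ V=40.4307 exercise | (k=1,j=1): S=69.8781, K−S=27.9119, hold=25.9310 ⇒ V=27.9119 exercise
k=0: (k=0,j=0): S=63.3100, K−S=34.4800, hold=32.4990 ⇒ V=34.4800 exercise

price = 34.4800
tree:
34.4800
40.4307 27.9119
45.8221 34.4800 20.6625
50.7067 40.4307 27.9119 12.6610
55.1322 45.8221 34.4800 20.6625 6.1065
59.1417 50.7067 40.4307 27.9119 12.6610 1.5761
62.7744 55.1322 45.8221 34.4800 20.6625 3.8293 0.0000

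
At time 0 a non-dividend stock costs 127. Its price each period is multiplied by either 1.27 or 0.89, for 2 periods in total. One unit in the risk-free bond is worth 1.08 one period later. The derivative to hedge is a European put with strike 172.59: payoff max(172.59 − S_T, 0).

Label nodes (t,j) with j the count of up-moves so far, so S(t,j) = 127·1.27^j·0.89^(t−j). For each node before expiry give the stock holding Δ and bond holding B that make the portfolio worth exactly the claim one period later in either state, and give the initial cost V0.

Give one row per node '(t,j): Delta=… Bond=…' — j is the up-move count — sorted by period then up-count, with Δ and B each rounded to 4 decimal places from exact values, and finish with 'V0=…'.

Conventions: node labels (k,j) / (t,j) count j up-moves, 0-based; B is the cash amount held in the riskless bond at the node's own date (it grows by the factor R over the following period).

(0,0): Delta=-0.6906 Bond=115.5912
(1,0): Delta=-1.0000 Bond=159.8056
(1,1): Delta=-0.4738 Bond=89.8714
V0=27.8800

Since d<R<u, set p* = (R−d)/(u−d) = 0.5000; price each node as the discounted p*-expectation of its children.
Payoffs at expiry: V(2,0)=71.9933, V(2,1)=29.0419, V(2,2)=0.0000
(1,0): S=113.0300. Δ = (V_up−V_dn)/(S_up−S_dn) = (29.0419−71.9933)/(143.5481−100.5967) = -1.0000. V = [p*·29.0419 + (1−p*)·71.9933]/1.08 = 46.7756. B = V − Δ·S = 159.8056.
(1,1): S=161.2900. Δ = (V_up−V_dn)/(S_up−S_dn) = (0.0000−29.0419)/(204.8383−143.5481) = -0.4738. V = [p*·0.0000 + (1−p*)·29.0419]/1.08 = 13.4453. B = V − Δ·S = 89.8714.
(0,0): S=127.0000. Δ = (V_up−V_dn)/(S_up−S_dn) = (13.4453−46.7756)/(161.2900−113.0300) = -0.6906. V = [p*·13.4453 + (1−p*)·46.7756]/1.08 = 27.8800. B = V − Δ·S = 115.5912.
As a check, the time-0 holding Δ(0,0)·S0 + B(0,0) comes to 27.8800 — exactly V0.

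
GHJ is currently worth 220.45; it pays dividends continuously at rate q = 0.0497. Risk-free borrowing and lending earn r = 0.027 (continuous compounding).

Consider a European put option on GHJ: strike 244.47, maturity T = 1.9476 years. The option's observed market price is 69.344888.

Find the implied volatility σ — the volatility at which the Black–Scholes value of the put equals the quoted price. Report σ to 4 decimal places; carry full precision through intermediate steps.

At σ = 0.4389 the Black–Scholes value reproduces the quote:
σ√T = 0.4389·√1.9476 = 0.612513
d₁ = (ln(S/K) + (r−q+σ²/2)T) / (σ√T) = (ln(220.45/244.47) + (0.027−0.0497+0.4389²/2)·1.9476) / 0.612513 = (-0.103422 + 0.143376) / 0.612513 = 0.065230
d₂ = d₁ − σ√T = 0.065230 − 0.612513 = -0.547284
e^{−rT} = 0.948773
e^{−qT} = 0.907741
N(−d₁) = 0.473996,  N(−d₂) = 0.707908
V = K·e^{−rT}·N(−d₂) − S·e^{−qT}·N(−d₁) = 164.196901 − 94.852013 = 69.344888 (equal to the quote); since ∂V/∂σ > 0 for all σ, the implied volatility is unique

sigma = 0.4389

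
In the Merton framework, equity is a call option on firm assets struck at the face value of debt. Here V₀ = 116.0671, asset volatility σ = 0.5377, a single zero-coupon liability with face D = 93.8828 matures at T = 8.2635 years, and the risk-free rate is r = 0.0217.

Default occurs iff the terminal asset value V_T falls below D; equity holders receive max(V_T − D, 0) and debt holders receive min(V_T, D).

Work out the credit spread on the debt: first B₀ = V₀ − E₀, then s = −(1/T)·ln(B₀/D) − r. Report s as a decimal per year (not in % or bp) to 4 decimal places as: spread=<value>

With assets at 116.0671 and a single debt payment of 93.8828 at 8.2635 years:
d₁ = [ln(V₀/D) + (r + σ²/2)T] / (σ√T)
   = [ln(116.0671/93.8828) + (0.0217 + 0.5·0.5377²)·8.2635] / (0.5377·√8.2635)
   = [0.212121 + 1.373895] / 1.545689 = 1.026090
d₂ = d₁ − σ√T = 1.026090 − 1.545689 = -0.519599
N(d₁) = 0.847575,  N(d₂) = 0.301672,  e^(−rT) = 0.835840
E₀ = V₀·N(d₁) − D·e^(−rT)·N(d₂)
   = 116.0671·0.847575 − 93.8828·0.835840·0.301672 = 74.703144
B₀ = V₀ − E₀ = 116.0671 − 74.703144 = 41.363956
spread = −(1/T)·ln(B₀/D) − r = −(1/8.2635)·ln(41.363956/93.8828) − 0.0217 = 0.07748767

spread=0.0775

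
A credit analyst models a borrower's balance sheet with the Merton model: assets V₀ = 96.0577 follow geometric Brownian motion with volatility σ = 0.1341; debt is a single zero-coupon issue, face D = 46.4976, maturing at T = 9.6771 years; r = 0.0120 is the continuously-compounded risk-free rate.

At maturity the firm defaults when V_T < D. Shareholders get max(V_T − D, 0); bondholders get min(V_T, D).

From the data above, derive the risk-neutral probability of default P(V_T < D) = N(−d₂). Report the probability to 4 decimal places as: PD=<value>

PD=0.0352

Apply the equity-as-call identities (strike 46.4976, horizon 9.6771 years):
d₁ = [ln(V₀/D) + (r + σ²/2)T] / (σ√T)
   = [ln(96.0577/46.4976) + (0.0120 + 0.5·0.1341²)·9.6771] / (0.1341·√9.6771)
   = [0.725548 + 0.203136] / 0.417159 = 2.226213
d₂ = d₁ − σ√T = 2.226213 − 0.417159 = 1.809054
risk-neutral PD = N(−d₂) = N(-1.809054) = 0.035221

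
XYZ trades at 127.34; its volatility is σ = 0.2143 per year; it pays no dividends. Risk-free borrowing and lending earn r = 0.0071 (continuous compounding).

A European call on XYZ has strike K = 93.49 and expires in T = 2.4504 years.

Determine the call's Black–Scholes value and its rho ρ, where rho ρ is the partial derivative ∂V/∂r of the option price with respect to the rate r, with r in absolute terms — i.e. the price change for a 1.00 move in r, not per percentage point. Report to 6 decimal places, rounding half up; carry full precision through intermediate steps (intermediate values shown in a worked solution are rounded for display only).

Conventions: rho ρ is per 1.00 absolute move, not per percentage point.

σ√T = 0.2143·√2.4504 = 0.335460
d₁ = (ln(S/K) + (r+σ²/2)T) / (σ√T) = (ln(127.34/93.49) + (0.0071+0.2143²/2)·2.4504) / 0.335460 = (0.309006 + 0.073665) / 0.335460 = 1.140734
d₂ = d₁ − σ√T = 1.140734 − 0.335460 = 0.805275
e^{−rT} = 0.982753
N(d₁) = 0.873010,  N(d₂) = 0.789669
Call price V = S·N(d₁) − K·e^{−rT}·N(d₂) = 111.169066 − 72.552881 = 38.616185
ρ = K·T·e^{−rT}·N(d₂) = 177.783581

price = 38.616185
ρ = 177.783581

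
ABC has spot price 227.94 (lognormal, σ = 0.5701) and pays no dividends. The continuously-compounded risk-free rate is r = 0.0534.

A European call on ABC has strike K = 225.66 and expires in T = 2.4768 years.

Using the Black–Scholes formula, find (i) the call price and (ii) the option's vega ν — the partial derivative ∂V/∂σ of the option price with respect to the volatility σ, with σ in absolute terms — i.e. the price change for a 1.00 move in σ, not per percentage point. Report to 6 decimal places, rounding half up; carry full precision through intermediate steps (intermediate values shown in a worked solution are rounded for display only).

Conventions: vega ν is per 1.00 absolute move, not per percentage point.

σ√T = 0.5701·√2.4768 = 0.897215
d₁ = (ln(S/K) + (r+σ²/2)T) / (σ√T) = (ln(227.94/225.66) + (0.0534+0.5701²/2)·2.4768) / 0.897215 = (0.010053 + 0.534758) / 0.897215 = 0.607225
d₂ = d₁ − σ√T = 0.607225 − 0.897215 = -0.289990
e^{−rT} = 0.876112
N(d₁) = 0.728149,  N(d₂) = 0.385912
Call price V = S·N(d₁) − K·e^{−rT}·N(d₂) = 165.974337 − 76.296145 = 89.678192
φ(d₁) = (1/√(2π))·e^{−d₁²/2} = 0.331775
ν = S·φ(d₁)·√T = 119.017011

price = 89.678192
ν = 119.017011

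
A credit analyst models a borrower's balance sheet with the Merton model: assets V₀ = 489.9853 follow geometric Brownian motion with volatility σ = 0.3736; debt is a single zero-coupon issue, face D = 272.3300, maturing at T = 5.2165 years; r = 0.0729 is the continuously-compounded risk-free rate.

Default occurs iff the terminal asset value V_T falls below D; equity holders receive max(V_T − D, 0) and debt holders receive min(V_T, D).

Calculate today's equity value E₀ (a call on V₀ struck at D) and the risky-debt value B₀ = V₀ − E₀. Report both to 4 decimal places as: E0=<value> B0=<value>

E0=319.3671 B0=170.6182

With assets at 489.9853 and a single debt payment of 272.3300 at 5.2165 years:
d₁ = [ln(V₀/D) + (r + σ²/2)T] / (σ√T)
   = [ln(489.9853/272.3300) + (0.0729 + 0.5·0.3736²)·5.2165] / (0.3736·√5.2165)
   = [0.587361 + 0.744334] / 0.853290 = 1.560660
d₂ = d₁ − σ√T = 1.560660 − 0.853290 = 0.707371
N(d₁) = 0.940698,  N(d₂) = 0.760332,  e^(−rT) = 0.683668
E₀ = V₀·N(d₁) − D·e^(−rT)·N(d₂)
   = 489.9853·0.940698 − 272.3300·0.683668·0.760332 = 319.367099
B₀ = V₀ − E₀ = 489.9853 − 319.367099 = 170.618201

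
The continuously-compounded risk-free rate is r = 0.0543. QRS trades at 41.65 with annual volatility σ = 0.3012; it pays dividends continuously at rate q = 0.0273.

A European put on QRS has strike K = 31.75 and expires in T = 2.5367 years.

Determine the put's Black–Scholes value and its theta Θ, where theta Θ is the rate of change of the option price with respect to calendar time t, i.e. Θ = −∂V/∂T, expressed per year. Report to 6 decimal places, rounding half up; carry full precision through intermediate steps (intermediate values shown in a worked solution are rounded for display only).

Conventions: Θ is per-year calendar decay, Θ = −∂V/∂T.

σ√T = 0.3012·√2.5367 = 0.479722
d₁ = (ln(S/K) + (r−q+σ²/2)T) / (σ√T) = (ln(41.65/31.75) + (0.0543−0.0273+0.3012²/2)·2.5367) / 0.479722 = (0.271409 + 0.183557) / 0.479722 = 0.948396
d₂ = d₁ − σ√T = 0.948396 − 0.479722 = 0.468674
e^{−rT} = 0.871323
e^{−qT} = 0.933092
N(−d₁) = 0.171464,  N(−d₂) = 0.319651
Put price V = K·e^{−rT}·N(−d₂) − S·e^{−qT}·N(−d₁) = 8.842997 − 6.663653 = 2.179344
φ(d₁) = (1/√(2π))·e^{−d₁²/2} = 0.254446
Θ = −S·e^{−qT}·φ(d₁)·σ/(2√T) − q·S·e^{−qT}·N(−d₁) + r·K·e^{−rT}·N(−d₂) = −0.935031 − 0.181918 + 0.480175 = -0.636774

price = 2.179344
Θ = -0.636774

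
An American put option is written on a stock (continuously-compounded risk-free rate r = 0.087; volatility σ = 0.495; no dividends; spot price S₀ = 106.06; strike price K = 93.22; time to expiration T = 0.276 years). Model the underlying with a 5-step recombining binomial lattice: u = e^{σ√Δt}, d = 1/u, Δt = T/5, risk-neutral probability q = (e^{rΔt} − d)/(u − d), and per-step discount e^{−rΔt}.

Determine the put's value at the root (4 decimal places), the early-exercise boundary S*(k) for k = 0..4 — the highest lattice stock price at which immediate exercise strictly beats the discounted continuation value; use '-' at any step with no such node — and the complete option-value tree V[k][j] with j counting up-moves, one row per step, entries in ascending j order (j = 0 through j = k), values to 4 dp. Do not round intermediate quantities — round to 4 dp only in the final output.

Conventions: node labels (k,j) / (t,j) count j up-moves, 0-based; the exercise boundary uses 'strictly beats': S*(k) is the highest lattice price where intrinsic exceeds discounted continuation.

price = 4.1526
boundary = - - - 74.8218 66.6070
tree:
4.1526
7.0415 1.2057
11.6130 2.3830 0.0000
18.3982 4.7098 0.0000 0.0000
26.6130 9.3087 0.0000 0.0000 0.0000
33.9258 18.3982 0.0000 0.0000 0.0000 0.0000

params: Δt=0.05520 u=1.12333 d=0.89021 q=0.49161 e^(-rΔt)=0.99521
t_5 payoffs: 33.9258 18.3982 0.0000 0.0000 0.0000 0.0000
t_4: node(4,0) S=66.6070 payoff=26.6130 vs cont=26.1664 → 26.6130 [stop]  node(4,1) S=84.0496 payoff=9.1704 vs cont=9.3087 → 9.3087 [wait]  node(4,2) S=106.0600 payoff=0.0000 vs cont=0.0000 → 0.0000 [wait]  node(4,3) S=133.8343 payoff=0.0000 vs cont=0.0000 → 0.0000 [wait]  node(4,4) S=168.8819 payoff=0.0000 vs cont=0.0000 → 0.0000 [wait]  ⇒ S*(4)=66.6070
t_3: node(3,0) S=74.8218 payoff=18.3982 vs cont=18.0193 → 18.3982 [stop]  node(3,1) S=94.4156 payoff=0.0000 vs cont=4.7098 → 4.7098 [wait]  node(3,2) S=119.1405 payoff=0.0000 vs cont=0.0000 → 0.0000 [wait]  node(3,3) S=150.3402 payoff=0.0000 vs cont=0.0000 → 0.0000 [wait]  ⇒ S*(3)=74.8218
t_2: node(2,0) S=84.0496 payoff=9.1704 vs cont=11.6130 → 11.6130 [wait]  node(2,1) S=106.0600 payoff=0.0000 vs cont=2.3830 → 2.3830 [wait]  node(2,2) S=133.8343 payoff=0.0000 vs cont=0.0000 → 0.0000 [wait]  ⇒ S*(2)=-
t_1: node(1,0) S=94.4156 payoff=0.0000 vs cont=7.0415 → 7.0415 [wait]  node(1,1) S=119.1405 payoff=0.0000 vs cont=1.2057 → 1.2057 [wait]  ⇒ S*(1)=-
t_0: node(0,0) S=106.0600 payoff=0.0000 vs cont=4.1526 → 4.1526 [wait]  ⇒ S*(0)=-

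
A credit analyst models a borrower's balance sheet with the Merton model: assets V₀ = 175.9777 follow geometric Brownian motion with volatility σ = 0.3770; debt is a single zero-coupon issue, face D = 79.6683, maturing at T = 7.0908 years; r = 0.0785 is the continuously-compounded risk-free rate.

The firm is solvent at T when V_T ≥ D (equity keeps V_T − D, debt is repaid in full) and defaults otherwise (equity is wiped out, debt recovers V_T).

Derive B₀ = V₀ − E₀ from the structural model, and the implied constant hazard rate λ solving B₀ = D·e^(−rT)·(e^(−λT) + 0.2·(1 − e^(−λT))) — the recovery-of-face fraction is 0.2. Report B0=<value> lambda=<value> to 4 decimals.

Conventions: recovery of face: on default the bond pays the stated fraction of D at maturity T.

Work the structural quantities from V₀ = 175.9777 against face 79.6683:
d₁ = [ln(V₀/D) + (r + σ²/2)T] / (σ√T)
   = [ln(175.9777/79.6683) + (0.0785 + 0.5·0.3770²)·7.0908] / (0.3770·√7.0908)
   = [0.792486 + 1.060532] / 1.003897 = 1.845825
d₂ = d₁ − σ√T = 1.845825 − 1.003897 = 0.841929
N(d₁) = 0.967541,  N(d₂) = 0.800086,  e^(−rT) = 0.573139
E₀ = V₀·N(d₁) − D·e^(−rT)·N(d₂)
   = 175.9777·0.967541 − 79.6683·0.573139·0.800086 = 133.732968
B₀ = V₀ − E₀ = 175.9777 − 133.732968 = 42.244732
e^(−λT) = (B₀·e^(rT)/D − 0.2)/(1 − 0.2) = (42.2447·1.744779/79.6683 − 0.2)/0.8 = 0.90647720
λ = −ln(0.90647720)/7.0908 = 0.013847

B0=42.2447 lambda=0.0138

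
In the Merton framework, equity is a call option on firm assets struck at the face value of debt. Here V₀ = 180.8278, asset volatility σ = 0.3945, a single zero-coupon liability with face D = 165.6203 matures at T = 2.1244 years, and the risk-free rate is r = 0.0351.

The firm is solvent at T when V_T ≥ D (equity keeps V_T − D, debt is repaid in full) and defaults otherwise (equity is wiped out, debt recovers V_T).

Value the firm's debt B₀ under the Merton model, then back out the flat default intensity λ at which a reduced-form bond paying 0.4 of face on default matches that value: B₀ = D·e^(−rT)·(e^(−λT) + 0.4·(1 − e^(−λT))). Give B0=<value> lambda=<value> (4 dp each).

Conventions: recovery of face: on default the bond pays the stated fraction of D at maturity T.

B0=127.9699 lambda=0.1541

Apply the equity-as-call identities (strike 165.6203, horizon 2.1244 years):
d₁ = [ln(V₀/D) + (r + σ²/2)T] / (σ√T)
   = [ln(180.8278/165.6203) + (0.0351 + 0.5·0.3945²)·2.1244] / (0.3945·√2.1244)
   = [0.087847 + 0.239877] / 0.574996 = 0.569959
d₂ = d₁ − σ√T = 0.569959 − 0.574996 = -0.005038
N(d₁) = 0.715647,  N(d₂) = 0.497990,  e^(−rT) = 0.928146
E₀ = V₀·N(d₁) − D·e^(−rT)·N(d₂)
   = 180.8278·0.715647 − 165.6203·0.928146·0.497990 = 52.857945
B₀ = V₀ − E₀ = 180.8278 − 52.857945 = 127.969855
e^(−λT) = (B₀·e^(rT)/D − 0.4)/(1 − 0.4) = (127.9699·1.077417/165.6203 − 0.4)/0.6 = 0.72081357
λ = −ln(0.72081357)/2.1244 = 0.154102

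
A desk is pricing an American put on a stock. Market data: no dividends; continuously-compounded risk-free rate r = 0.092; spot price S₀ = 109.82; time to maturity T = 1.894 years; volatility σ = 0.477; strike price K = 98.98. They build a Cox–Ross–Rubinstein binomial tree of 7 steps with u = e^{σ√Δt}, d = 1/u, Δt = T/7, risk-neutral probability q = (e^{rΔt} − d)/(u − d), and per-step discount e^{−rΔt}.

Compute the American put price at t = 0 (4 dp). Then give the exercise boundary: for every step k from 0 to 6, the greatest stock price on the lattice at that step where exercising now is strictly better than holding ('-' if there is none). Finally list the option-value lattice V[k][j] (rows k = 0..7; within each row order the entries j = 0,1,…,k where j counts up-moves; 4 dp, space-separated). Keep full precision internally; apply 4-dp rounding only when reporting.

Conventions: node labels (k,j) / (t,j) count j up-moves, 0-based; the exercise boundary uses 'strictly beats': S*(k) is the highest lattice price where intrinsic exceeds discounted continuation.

params: Δt=0.27057 u=1.28161 d=0.78027 q=0.48856 e^(-rΔt)=0.97541
t_7 payoffs: 79.6432 67.2187 46.8111 13.2910 0.0000 0.0000 0.0000 0.0000
t_6: node(6,0) S=24.7823 payoff=74.1977 vs cont=71.7642 → 74.1977 [stop]  node(6,1) S=40.7057 payoff=58.2743 vs cont=55.8408 → 58.2743 [stop]  node(6,2) S=66.8603 payoff=32.1197 vs cont=29.6862 → 32.1197 [stop]  node(6,3) S=109.8200 payoff=0.0000 vs cont=6.6304 → 6.6304 [wait]  node(6,4) S=180.3826 payoff=0.0000 vs cont=0.0000 → 0.0000 [wait]  node(6,5) S=296.2836 payoff=0.0000 vs cont=0.0000 → 0.0000 [wait]  node(6,6) S=486.6545 payoff=0.0000 vs cont=0.0000 → 0.0000 [wait]  ⇒ S*(6)=66.8603
t_5: node(5,0) S=31.7613 payoff=67.2187 vs cont=64.7852 → 67.2187 [stop]  node(5,1) S=52.1689 payoff=46.8111 vs cont=44.3776 → 46.8111 [stop]  node(5,2) S=85.6890 payoff=13.2910 vs cont=19.1831 → 19.1831 [wait]  node(5,3) S=140.7466 payoff=0.0000 vs cont=3.3077 → 3.3077 [wait]  node(5,4) S=231.1804 payoff=0.0000 vs cont=0.0000 → 0.0000 [wait]  node(5,5) S=379.7206 payoff=0.0000 vs cont=0.0000 → 0.0000 [wait]  ⇒ S*(5)=52.1689
t_4: node(4,0) S=40.7057 payoff=58.2743 vs cont=55.8408 → 58.2743 [stop]  node(4,1) S=66.8603 payoff=32.1197 vs cont=32.4941 → 32.4941 [wait]  node(4,2) S=109.8200 payoff=0.0000 vs cont=11.1461 → 11.1461 [wait]  node(4,3) S=180.3826 payoff=0.0000 vs cont=1.6501 → 1.6501 [wait]  node(4,4) S=296.2836 payoff=0.0000 vs cont=0.0000 → 0.0000 [wait]  ⇒ S*(4)=40.7057
t_3: node(3,0) S=52.1689 payoff=46.8111 vs cont=44.5561 → 46.8111 [stop]  node(3,1) S=85.6890 payoff=13.2910 vs cont=21.5218 → 21.5218 [wait]  node(3,2) S=140.7466 payoff=0.0000 vs cont=6.3467 → 6.3467 [wait]  node(3,3) S=231.1804 payoff=0.0000 vs cont=0.8232 → 0.8232 [wait]  ⇒ S*(3)=52.1689
t_2: node(2,0) S=66.8603 payoff=32.1197 vs cont=33.6086 → 33.6086 [wait]  node(2,1) S=109.8200 payoff=0.0000 vs cont=13.7610 → 13.7610 [wait]  node(2,2) S=180.3826 payoff=0.0000 vs cont=3.5584 → 3.5584 [wait]  ⇒ S*(2)=-
t_1: node(1,0) S=85.6890 payoff=13.2910 vs cont=23.3240 → 23.3240 [wait]  node(1,1) S=140.7466 payoff=0.0000 vs cont=8.5607 → 8.5607 [wait]  ⇒ S*(1)=-
t_0: node(0,0) S=109.8200 payoff=0.0000 vs cont=15.7151 → 15.7151 [wait]  ⇒ S*(0)=-

price = 15.7151
boundary = - - - 52.1689 40.7057 52.1689 66.8603
tree:
15.7151
23.3240 8.5607
33.6086 13.7610 3.5584
46.8111 21.5218 6.3467 0.8232
58.2743 32.4941 11.1461 1.6501 0.0000
67.2187 46.8111 19.1831 3.3077 0.0000 0.0000
74.1977 58.2743 32.1197 6.6304 0.0000 0.0000 0.0000
79.6432 67.2187 46.8111 13.2910 0.0000 0.0000 0.0000 0.0000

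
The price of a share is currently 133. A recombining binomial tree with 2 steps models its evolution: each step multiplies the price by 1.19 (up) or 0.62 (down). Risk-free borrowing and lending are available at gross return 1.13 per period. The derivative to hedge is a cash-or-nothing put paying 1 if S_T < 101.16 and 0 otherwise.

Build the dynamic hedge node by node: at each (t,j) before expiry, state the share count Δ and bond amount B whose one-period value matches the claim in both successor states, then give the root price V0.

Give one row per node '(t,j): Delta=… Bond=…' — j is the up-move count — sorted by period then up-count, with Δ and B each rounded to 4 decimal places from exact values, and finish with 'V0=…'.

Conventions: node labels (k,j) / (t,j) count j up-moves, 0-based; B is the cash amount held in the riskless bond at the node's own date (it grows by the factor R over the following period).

The replicating-portfolio and risk-neutral prices coincide; use p* = (1.13−0.62)/(1.19−0.62) = 0.8947 for the latter.
Payoffs at expiry: V(2,0)=1.0000, V(2,1)=1.0000, V(2,2)=0.0000
Node (1,0) S=82.4600: V=(p*·1.0000+(1−p*)·1.0000)/1.13=0.8850; Δ=(1.0000−1.0000)/(98.1274−51.1252)=0.0000; B=V−Δ·S=0.8850
Node (1,1) S=158.2700: V=(p*·0.0000+(1−p*)·1.0000)/1.13=0.0932; Δ=(0.0000−1.0000)/(188.3413−98.1274)=-0.0111; B=V−Δ·S=1.8475
Node (0,0) S=133.0000: V=(p*·0.0932+(1−p*)·0.8850)/1.13=0.1562; Δ=(0.0932−0.8850)/(158.2700−82.4600)=-0.0104; B=V−Δ·S=1.5453
Verification: the root portfolio costs Δ(0,0)·S0 + B(0,0) = 0.1562, matching V0.

(0,0): Delta=-0.0104 Bond=1.5453
(1,0): Delta=0.0000 Bond=0.8850
(1,1): Delta=-0.0111 Bond=1.8475
V0=0.1562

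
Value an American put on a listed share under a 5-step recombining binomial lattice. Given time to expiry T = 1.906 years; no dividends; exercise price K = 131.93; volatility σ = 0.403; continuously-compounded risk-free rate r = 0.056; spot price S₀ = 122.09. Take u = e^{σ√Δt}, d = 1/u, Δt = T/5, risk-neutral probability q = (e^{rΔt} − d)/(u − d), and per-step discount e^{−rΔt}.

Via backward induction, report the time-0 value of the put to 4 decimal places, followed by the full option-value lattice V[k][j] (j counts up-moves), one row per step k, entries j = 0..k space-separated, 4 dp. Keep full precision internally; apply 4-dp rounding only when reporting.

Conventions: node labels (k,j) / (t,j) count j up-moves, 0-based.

Δt=0.38120, u=1.28251, d=0.77972, q=0.48103, disc=e^(-rΔt)=0.97888
k=5 terminal: V=max(K-S,0) → 96.7433 74.0539 36.7337 0.0000 0.0000 0.0000
k=4: j=0 S=45.1273 intr=86.8027 cont=84.0162 V=86.8027[EX]; j=1 S=74.2266 intr=57.7034 cont=54.9169 V=57.7034[EX]; j=2 S=122.0900 intr=9.8400 cont=18.6611 V=18.6611[hold]; j=3 S=200.8170 intr=0.0000 cont=0.0000 V=0.0000[hold]; j=4 S=330.3094 intr=0.0000 cont=0.0000 V=0.0000[hold]
k=3: j=0 S=57.8761 intr=74.0539 cont=71.2674 V=74.0539[EX]; j=1 S=95.1963 intr=36.7337 cont=38.1008 V=38.1008[hold]; j=2 S=156.5814 intr=0.0000 cont=9.4800 V=9.4800[hold]; j=3 S=257.5495 intr=0.0000 cont=0.0000 V=0.0000[hold]
k=2: j=0 S=74.2266 intr=57.7034 cont=55.5606 V=57.7034[EX]; j=1 S=122.0900 intr=9.8400 cont=23.8195 V=23.8195[hold]; j=2 S=200.8170 intr=0.0000 cont=4.8160 V=4.8160[hold]
k=1: j=0 S=95.1963 intr=36.7337 cont=40.5297 V=40.5297[hold]; j=1 S=156.5814 intr=0.0000 cont=14.3682 V=14.3682[hold]
k=0: j=0 S=122.0900 intr=9.8400 cont=27.3551 V=27.3551[hold]

price = 27.3551
tree:
27.3551
40.5297 14.3682
57.7034 23.8195 4.8160
74.0539 38.1008 9.4800 0.0000
86.8027 57.7034 18.6611 0.0000 0.0000
96.7433 74.0539 36.7337 0.0000 0.0000 0.0000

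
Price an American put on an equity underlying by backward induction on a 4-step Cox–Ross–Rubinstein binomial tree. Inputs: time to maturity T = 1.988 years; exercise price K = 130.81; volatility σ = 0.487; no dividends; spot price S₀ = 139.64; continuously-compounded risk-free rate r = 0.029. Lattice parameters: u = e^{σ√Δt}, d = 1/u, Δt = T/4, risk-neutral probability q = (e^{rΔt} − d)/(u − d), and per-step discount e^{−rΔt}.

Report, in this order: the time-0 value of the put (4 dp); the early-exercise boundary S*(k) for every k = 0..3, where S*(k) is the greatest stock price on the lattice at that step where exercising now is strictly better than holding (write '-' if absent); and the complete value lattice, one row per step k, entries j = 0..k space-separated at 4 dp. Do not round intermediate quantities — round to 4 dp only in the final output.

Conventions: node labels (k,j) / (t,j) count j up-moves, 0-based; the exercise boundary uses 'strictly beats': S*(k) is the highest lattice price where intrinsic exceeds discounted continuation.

price = 27.6733
boundary = - - 70.2749 49.8535
tree:
27.6733
41.7121 10.4155
60.5351 18.7265 0.0000
80.9565 33.6691 0.0000 0.0000
95.4436 60.5351 0.0000 0.0000 0.0000

params: Δt=0.49700 u=1.40963 d=0.70941 q=0.43573 e^(-rΔt)=0.98569
t_4 payoffs: 95.4436 60.5351 0.0000 0.0000 0.0000
t_3: node(3,0) S=49.8535 payoff=80.9565 vs cont=79.0847 → 80.9565 [stop]  node(3,1) S=99.0615 payoff=31.7485 vs cont=33.6691 → 33.6691 [wait]  node(3,2) S=196.8406 payoff=0.0000 vs cont=0.0000 → 0.0000 [wait]  node(3,3) S=391.1327 payoff=0.0000 vs cont=0.0000 → 0.0000 [wait]  ⇒ S*(3)=49.8535
t_2: node(2,0) S=70.2749 payoff=60.5351 vs cont=59.4881 → 60.5351 [stop]  node(2,1) S=139.6400 payoff=0.0000 vs cont=18.7265 → 18.7265 [wait]  node(2,2) S=277.4721 payoff=0.0000 vs cont=0.0000 → 0.0000 [wait]  ⇒ S*(2)=70.2749
t_1: node(1,0) S=99.0615 payoff=31.7485 vs cont=41.7121 → 41.7121 [wait]  node(1,1) S=196.8406 payoff=0.0000 vs cont=10.4155 → 10.4155 [wait]  ⇒ S*(1)=-
t_0: node(0,0) S=139.6400 payoff=0.0000 vs cont=27.6733 → 27.6733 [wait]  ⇒ S*(0)=-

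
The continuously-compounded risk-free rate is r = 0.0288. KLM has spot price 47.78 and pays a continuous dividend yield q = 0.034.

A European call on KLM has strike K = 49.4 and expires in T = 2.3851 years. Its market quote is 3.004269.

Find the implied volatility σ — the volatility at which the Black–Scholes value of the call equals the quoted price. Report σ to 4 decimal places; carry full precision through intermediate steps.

At σ = 0.1425 the Black–Scholes value reproduces the quote:
σ√T = 0.1425·√2.3851 = 0.220074
d₁ = (ln(S/K) + (r−q+σ²/2)T) / (σ√T) = (ln(47.78/49.4) + (0.0288−0.034+0.1425²/2)·2.3851) / 0.220074 = (-0.033343 + 0.011814) / 0.220074 = -0.097829
d₂ = d₁ − σ√T = -0.097829 − 0.220074 = -0.317903
e^{−rT} = 0.933615
e^{−qT} = 0.922108
N(d₁) = 0.461034,  N(d₂) = 0.375279
V = S·e^{−qT}·N(d₁) − K·e^{−rT}·N(d₂) = 20.312376 − 17.308107 = 3.004269 (the observed quote) — the price is monotone increasing in volatility, hence this σ is the only solution

sigma = 0.1425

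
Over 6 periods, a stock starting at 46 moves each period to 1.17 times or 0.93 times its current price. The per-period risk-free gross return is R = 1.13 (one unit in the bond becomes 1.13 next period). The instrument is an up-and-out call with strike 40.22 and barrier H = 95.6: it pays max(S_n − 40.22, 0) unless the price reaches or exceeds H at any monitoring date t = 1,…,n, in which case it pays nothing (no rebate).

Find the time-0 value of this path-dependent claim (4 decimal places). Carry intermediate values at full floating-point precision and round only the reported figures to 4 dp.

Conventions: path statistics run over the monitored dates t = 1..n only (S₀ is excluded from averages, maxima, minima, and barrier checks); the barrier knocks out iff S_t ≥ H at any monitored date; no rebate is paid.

Under the martingale measure an up-move has probability p* = 0.8333; value the claim as the probability-weighted average of per-path payoffs, discounted 6 periods at R = 1.13.
Enumerate all 2^6 = 64 price paths (U = up ×1.17, D = down ×0.93); each path with k up-moves has probability p*^k·(1−p*)^(6−k).
DDDDDD: M=42.7800, payoff=0.0000, prob=0.000021
UDDDDD: M=53.8200, payoff=0.0000, prob=0.000107
DUDDDD: M=50.0526, payoff=0.0000, prob=0.000107
UUDDDD: M=62.9694, payoff=6.8844, prob=0.000536
DDUDDD: M=46.5489, payoff=0.0000, prob=0.000107
UDUDDD: M=58.5615, payoff=6.8844, prob=0.000536
DUUDDD: M=58.5615, payoff=6.8844, prob=0.000536
UUUDDD: M=73.6742, payoff=19.0404, prob=0.002679
DDDUDD: M=43.2905, payoff=0.0000, prob=0.000107
UDDUDD: M=54.4622, payoff=6.8844, prob=0.000536
DUDUDD: M=54.4622, payoff=6.8844, prob=0.000536
UUDUDD: M=68.5170, payoff=19.0404, prob=0.002679
DDUUDD: M=54.4622, payoff=6.8844, prob=0.000536
UDUUDD: M=68.5170, payoff=19.0404, prob=0.002679
DUUUDD: M=68.5170, payoff=19.0404, prob=0.002679
UUUUDD: M=86.1988, payoff=34.3334, prob=0.013396
DDDDUD: M=42.7800, payoff=0.0000, prob=0.000107
UDDDUD: M=53.8200, payoff=6.8844, prob=0.000536
DUDDUD: M=50.6499, payoff=6.8844, prob=0.000536
UUDDUD: M=63.7208, payoff=19.0404, prob=0.002679
DDUDUD: M=50.6499, payoff=6.8844, prob=0.000536
UDUDUD: M=63.7208, payoff=19.0404, prob=0.002679
DUUDUD: M=63.7208, payoff=19.0404, prob=0.002679
UUUDUD: M=80.1649, payoff=34.3334, prob=0.013396
DDDUUD: M=50.6499, payoff=6.8844, prob=0.000536
UDDUUD: M=63.7208, payoff=19.0404, prob=0.002679
DUDUUD: M=63.7208, payoff=19.0404, prob=0.002679
UUDUUD: M=80.1649, payoff=34.3334, prob=0.013396
DDUUUD: M=63.7208, payoff=19.0404, prob=0.002679
UDUUUD: M=80.1649, payoff=34.3334, prob=0.013396
DUUUUD: M=80.1649, payoff=34.3334, prob=0.013396
UUUUUD: M=100.8526, payoff=0.0000, prob=0.066980
DDDDDU: M=42.7800, payoff=0.0000, prob=0.000107
UDDDDU: M=53.8200, payoff=6.8844, prob=0.000536
DUDDDU: M=50.0526, payoff=6.8844, prob=0.000536
UUDDDU: M=62.9694, payoff=19.0404, prob=0.002679
DDUDDU: M=47.1044, payoff=6.8844, prob=0.000536
UDUDDU: M=59.2604, payoff=19.0404, prob=0.002679
DUUDDU: M=59.2604, payoff=19.0404, prob=0.002679
UUUDDU: M=74.5534, payoff=34.3334, prob=0.013396
DDDUDU: M=47.1044, payoff=6.8844, prob=0.000536
UDDUDU: M=59.2604, payoff=19.0404, prob=0.002679
DUDUDU: M=59.2604, payoff=19.0404, prob=0.002679
UUDUDU: M=74.5534, payoff=34.3334, prob=0.013396
DDUUDU: M=59.2604, payoff=19.0404, prob=0.002679
UDUUDU: M=74.5534, payoff=34.3334, prob=0.013396
DUUUDU: M=74.5534, payoff=34.3334, prob=0.013396
UUUUDU: M=93.7929, payoff=53.5729, prob=0.066980
DDDDUU: M=47.1044, payoff=6.8844, prob=0.000536
UDDDUU: M=59.2604, payoff=19.0404, prob=0.002679
DUDDUU: M=59.2604, payoff=19.0404, prob=0.002679
UUDDUU: M=74.5534, payoff=34.3334, prob=0.013396
DDUDUU: M=59.2604, payoff=19.0404, prob=0.002679
UDUDUU: M=74.5534, payoff=34.3334, prob=0.013396
DUUDUU: M=74.5534, payoff=34.3334, prob=0.013396
UUUDUU: M=93.7929, payoff=53.5729, prob=0.066980
DDDUUU: M=59.2604, payoff=19.0404, prob=0.002679
UDDUUU: M=74.5534, payoff=34.3334, prob=0.013396
DUDUUU: M=74.5534, payoff=34.3334, prob=0.013396
UUDUUU: M=93.7929, payoff=53.5729, prob=0.066980
DDUUUU: M=74.5534, payoff=34.3334, prob=0.013396
UDUUUU: M=93.7929, payoff=53.5729, prob=0.066980
DUUUUU: M=93.7929, payoff=53.5729, prob=0.066980
UUUUUU: M=117.9976, payoff=0.0000, prob=0.334898
Price = Σ prob·payoff / R^6 = 25.915953 / 2.081952 = 12.4479

price = 12.4479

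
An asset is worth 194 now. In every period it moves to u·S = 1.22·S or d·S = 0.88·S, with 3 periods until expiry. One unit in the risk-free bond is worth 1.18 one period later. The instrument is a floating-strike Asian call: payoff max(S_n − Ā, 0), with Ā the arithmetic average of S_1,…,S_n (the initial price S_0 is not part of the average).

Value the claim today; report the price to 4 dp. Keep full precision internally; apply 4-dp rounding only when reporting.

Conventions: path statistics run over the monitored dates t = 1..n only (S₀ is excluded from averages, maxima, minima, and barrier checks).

With p* = (R−d)/(u−d) = 0.8824, sum probability × payoff across the paths and divide by R^3.
Enumerate all 2^3 = 8 price paths (U = up ×1.22, D = down ×0.88); each path with k up-moves has probability p*^k·(1−p*)^(3−k).
DDD: Ā=151.0531, payoff=0.0000, prob=0.001628
UDD: Ā=209.4145, payoff=0.0000, prob=0.012212
DUD: Ā=187.4278, payoff=0.0000, prob=0.012212
UUD: Ā=259.8431, payoff=0.0000, prob=0.091594
DDU: Ā=168.0795, payoff=15.2055, prob=0.012212
UDU: Ā=233.0193, payoff=21.0803, prob=0.091594
DUU: Ā=211.0327, payoff=43.0670, prob=0.091594
UUU: Ā=292.5680, payoff=59.7065, prob=0.686953
Price = Σ prob·payoff / R^3 = 47.076725 / 1.643032 = 28.6523

price = 28.6523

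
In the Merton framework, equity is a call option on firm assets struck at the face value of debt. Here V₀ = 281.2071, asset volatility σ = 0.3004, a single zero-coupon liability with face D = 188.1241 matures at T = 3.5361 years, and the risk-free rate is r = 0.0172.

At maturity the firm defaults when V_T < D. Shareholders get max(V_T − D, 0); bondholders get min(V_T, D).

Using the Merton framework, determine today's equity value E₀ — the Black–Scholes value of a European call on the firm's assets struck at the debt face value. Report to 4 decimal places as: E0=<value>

E0=118.4832

Work the structural quantities from V₀ = 281.2071 against face 188.1241:
d₁ = [ln(V₀/D) + (r + σ²/2)T] / (σ√T)
   = [ln(281.2071/188.1241) + (0.0172 + 0.5·0.3004²)·3.5361] / (0.3004·√3.5361)
   = [0.401990 + 0.220370] / 0.564888 = 1.101740
d₂ = d₁ − σ√T = 1.101740 − 0.564888 = 0.536852
N(d₁) = 0.864713,  N(d₂) = 0.704315,  e^(−rT) = 0.940992
E₀ = V₀·N(d₁) − D·e^(−rT)·N(d₂)
   = 281.2071·0.864713 − 188.1241·0.940992·0.704315 = 118.483196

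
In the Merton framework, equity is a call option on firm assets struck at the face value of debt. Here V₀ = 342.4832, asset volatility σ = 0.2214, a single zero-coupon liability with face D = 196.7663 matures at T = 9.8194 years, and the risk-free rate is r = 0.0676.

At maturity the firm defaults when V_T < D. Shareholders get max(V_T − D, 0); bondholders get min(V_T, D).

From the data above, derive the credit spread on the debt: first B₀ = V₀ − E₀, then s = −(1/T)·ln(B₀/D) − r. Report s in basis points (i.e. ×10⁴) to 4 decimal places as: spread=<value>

Work the structural quantities from V₀ = 342.4832 against face 196.7663:
d₁ = [ln(V₀/D) + (r + σ²/2)T] / (σ√T)
   = [ln(342.4832/196.7663) + (0.0676 + 0.5·0.2214²)·9.8194] / (0.2214·√9.8194)
   = [0.554206 + 0.904455] / 0.693777 = 2.102491
d₂ = d₁ − σ√T = 2.102491 − 0.693777 = 1.408714
N(d₁) = 0.982245,  N(d₂) = 0.920540,  e^(−rT) = 0.514895
E₀ = V₀·N(d₁) − D·e^(−rT)·N(d₂)
   = 342.4832·0.982245 − 196.7663·0.514895·0.920540 = 243.138700
B₀ = V₀ − E₀ = 342.4832 − 243.138700 = 99.344500
spread = −(1/T)·ln(B₀/D) − r = −(1/9.8194)·ln(99.344500/196.7663) − 0.0676 = 0.00199928
in basis points: 0.00199928 × 10⁴ = 19.9928 bp

spread=19.9928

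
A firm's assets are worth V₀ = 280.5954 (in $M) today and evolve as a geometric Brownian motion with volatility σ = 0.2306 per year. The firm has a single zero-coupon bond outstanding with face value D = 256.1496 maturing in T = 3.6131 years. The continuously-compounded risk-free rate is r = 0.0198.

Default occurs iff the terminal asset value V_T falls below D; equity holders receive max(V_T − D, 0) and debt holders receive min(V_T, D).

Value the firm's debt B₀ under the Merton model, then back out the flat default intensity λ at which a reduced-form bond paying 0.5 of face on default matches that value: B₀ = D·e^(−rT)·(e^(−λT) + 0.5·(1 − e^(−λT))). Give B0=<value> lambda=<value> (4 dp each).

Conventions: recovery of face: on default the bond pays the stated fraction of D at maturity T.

Equity is a call on the firm's assets struck at D = 256.1496:
d₁ = [ln(V₀/D) + (r + σ²/2)T] / (σ√T)
   = [ln(280.5954/256.1496) + (0.0198 + 0.5·0.2306²)·3.6131] / (0.2306·√3.6131)
   = [0.091152 + 0.167605] / 0.438328 = 0.590328
d₂ = d₁ − σ√T = 0.590328 − 0.438328 = 0.152000
N(d₁) = 0.722515,  N(d₂) = 0.560406,  e^(−rT) = 0.930960
E₀ = V₀·N(d₁) − D·e^(−rT)·N(d₂)
   = 280.5954·0.722515 − 256.1496·0.930960·0.560406 = 69.096979
B₀ = V₀ − E₀ = 280.5954 − 69.096979 = 211.498421
e^(−λT) = (B₀·e^(rT)/D − 0.5)/(1 − 0.5) = (211.4984·1.074160/256.1496 − 0.5)/0.5 = 0.77383230
λ = −ln(0.77383230)/3.6131 = 0.070964

B0=211.4984 lambda=0.0710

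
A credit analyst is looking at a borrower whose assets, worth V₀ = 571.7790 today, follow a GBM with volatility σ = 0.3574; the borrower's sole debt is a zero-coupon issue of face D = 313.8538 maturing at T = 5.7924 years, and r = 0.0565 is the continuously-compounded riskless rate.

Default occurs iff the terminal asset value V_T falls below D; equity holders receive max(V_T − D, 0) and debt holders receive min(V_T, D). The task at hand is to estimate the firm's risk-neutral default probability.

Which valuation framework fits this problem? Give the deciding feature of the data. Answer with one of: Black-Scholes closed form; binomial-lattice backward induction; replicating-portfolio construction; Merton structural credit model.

framework: Merton structural credit model

Key observation: assets follow a GBM and default happens iff V_T < 313.8538; valuing claims on that split (equity as a call, risky debt as the residual) is the structural model's definition.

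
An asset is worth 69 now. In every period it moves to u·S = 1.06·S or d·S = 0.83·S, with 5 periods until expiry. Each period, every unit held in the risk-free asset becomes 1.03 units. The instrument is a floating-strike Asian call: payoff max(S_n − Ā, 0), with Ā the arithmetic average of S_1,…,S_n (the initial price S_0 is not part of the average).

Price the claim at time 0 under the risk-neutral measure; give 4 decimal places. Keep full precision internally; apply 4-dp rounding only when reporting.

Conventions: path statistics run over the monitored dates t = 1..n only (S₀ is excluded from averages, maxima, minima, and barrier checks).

price = 5.1479

No-arbitrage gives p* = (R−d)/(u−d) = 0.8696: enumerate every path, weight its payoff by its p*-probability, and discount by R^5.
Enumerate all 2^5 = 32 price paths (U = up ×1.06, D = down ×0.83); each path with k up-moves has probability p*^k·(1−p*)^(5−k).
DDDDD: Ā=40.8366, payoff=0.0000, prob=0.000038
UDDDD: Ā=52.1528, payoff=0.0000, prob=0.000252
DUDDD: Ā=48.9788, payoff=0.0000, prob=0.000252
UUDDD: Ā=62.5512, payoff=0.0000, prob=0.001678
DDUDD: Ā=46.3444, payoff=0.0000, prob=0.000252
UDUDD: Ā=59.1868, payoff=0.0000, prob=0.001678
DUUDD: Ā=56.0128, payoff=0.0000, prob=0.001678
UUUDD: Ā=71.5344, payoff=0.0000, prob=0.011186
DDDUD: Ā=44.1578, payoff=0.0000, prob=0.000252
UDDUD: Ā=56.3943, payoff=0.0000, prob=0.001678
DUDUD: Ā=53.2203, payoff=0.0000, prob=0.001678
UUDUD: Ā=67.9681, payoff=0.0000, prob=0.011186
DDUUD: Ā=50.5859, payoff=0.0000, prob=0.001678
UDUUD: Ā=64.6036, payoff=0.0000, prob=0.011186
DUUUD: Ā=61.4296, payoff=0.0000, prob=0.011186
UUUUD: Ā=78.4523, payoff=0.0000, prob=0.074577
DDDDU: Ā=42.3429, payoff=0.0000, prob=0.000252
UDDDU: Ā=54.0765, payoff=0.0000, prob=0.001678
DUDDU: Ā=50.9025, payoff=0.0000, prob=0.001678
UUDDU: Ā=65.0080, payoff=0.0000, prob=0.011186
DDUDU: Ā=48.2681, payoff=0.0000, prob=0.001678
UDUDU: Ā=61.6436, payoff=0.0000, prob=0.011186
DUUDU: Ā=58.4696, payoff=0.0000, prob=0.011186
UUUDU: Ā=74.6720, payoff=0.0000, prob=0.074577
DDDUU: Ā=46.0815, payoff=0.0000, prob=0.001678
UDDUU: Ā=58.8511, payoff=0.0000, prob=0.011186
DUDUU: Ā=55.6771, payoff=0.9368, prob=0.011186
UUDUU: Ā=71.1057, payoff=1.1964, prob=0.074577
DDUUU: Ā=53.0427, payoff=3.5712, prob=0.011186
UDUUU: Ā=67.7413, payoff=4.5608, prob=0.074577
DUUUU: Ā=64.5673, payoff=7.7348, prob=0.074577
UUUUU: Ā=82.4594, payoff=9.8782, prob=0.497177
Price = Σ prob·payoff / R^5 = 5.967806 / 1.159274 = 5.1479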